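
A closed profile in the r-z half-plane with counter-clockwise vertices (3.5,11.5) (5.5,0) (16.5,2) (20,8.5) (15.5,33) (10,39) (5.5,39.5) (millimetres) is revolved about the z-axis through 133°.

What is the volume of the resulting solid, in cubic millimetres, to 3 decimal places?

Volume = 12073.502 mm³

Profile (r,z), 7 vertices: (3.5,11.5) (5.5,0) (16.5,2) (20,8.5) (15.5,33) (10,39) (5.5,39.5)
edge 0: (3.5,11.5)→(5.5,0)  cross = 3.5·0 − 5.5·11.5 = -63.2500; (r_i+r_j)·cross = 9·-63.2500 = -569.2500
edge 1: (5.5,0)→(16.5,2)  cross = 5.5·2 − 16.5·0 = 11.0000; (r_i+r_j)·cross = 22·11.0000 = 242.0000
edge 2: (16.5,2)→(20,8.5)  cross = 16.5·8.5 − 20·2 = 100.2500; (r_i+r_j)·cross = 36.5·100.2500 = 3659.1250
edge 3: (20,8.5)→(15.5,33)  cross = 20·33 − 15.5·8.5 = 528.2500; (r_i+r_j)·cross = 35.5·528.2500 = 18752.8750
edge 4: (15.5,33)→(10,39)  cross = 15.5·39 − 10·33 = 274.5000; (r_i+r_j)·cross = 25.5·274.5000 = 6999.7500
edge 5: (10,39)→(5.5,39.5)  cross = 10·39.5 − 5.5·39 = 180.5000; (r_i+r_j)·cross = 15.5·180.5000 = 2797.7500
edge 6: (5.5,39.5)→(3.5,11.5)  cross = 5.5·11.5 − 3.5·39.5 = -75.0000; (r_i+r_j)·cross = 9·-75.0000 = -675.0000
Σcross = 956.2500 → A = |Σcross|/2 = 478.1250 mm²
Σ(r_i+r_j)·cross = 31207.2500 → first moment M = |Σ|/6 = 5201.2083
R_c = M/A = 5201.2083/478.1250 = 10.8783 mm
θ = 133° = 2.321288 rad
V = θ·R_c·A = 2.321288·10.8783·478.1250 = 12073.502 mm³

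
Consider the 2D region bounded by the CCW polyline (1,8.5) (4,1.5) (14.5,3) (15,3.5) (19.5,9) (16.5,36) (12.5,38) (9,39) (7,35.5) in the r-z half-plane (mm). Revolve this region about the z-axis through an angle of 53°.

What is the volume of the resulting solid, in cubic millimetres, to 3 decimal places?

Volume = 4818.279 mm³

Profile (r,z), 9 vertices: (1,8.5) (4,1.5) (14.5,3) (15,3.5) (19.5,9) (16.5,36) (12.5,38) (9,39) (7,35.5)
edge 0: (1,8.5)→(4,1.5)  cross = 1·1.5 − 4·8.5 = -32.5000; (r_i+r_j)·cross = 5·-32.5000 = -162.5000
edge 1: (4,1.5)→(14.5,3)  cross = 4·3 − 14.5·1.5 = -9.7500; (r_i+r_j)·cross = 18.5·-9.7500 = -180.3750
edge 2: (14.5,3)→(15,3.5)  cross = 14.5·3.5 − 15·3 = 5.7500; (r_i+r_j)·cross = 29.5·5.7500 = 169.6250
edge 3: (15,3.5)→(19.5,9)  cross = 15·9 − 19.5·3.5 = 66.7500; (r_i+r_j)·cross = 34.5·66.7500 = 2302.8750
edge 4: (19.5,9)→(16.5,36)  cross = 19.5·36 − 16.5·9 = 553.5000; (r_i+r_j)·cross = 36·553.5000 = 19926.0000
edge 5: (16.5,36)→(12.5,38)  cross = 16.5·38 − 12.5·36 = 177.0000; (r_i+r_j)·cross = 29·177.0000 = 5133.0000
edge 6: (12.5,38)→(9,39)  cross = 12.5·39 − 9·38 = 145.5000; (r_i+r_j)·cross = 21.5·145.5000 = 3128.2500
edge 7: (9,39)→(7,35.5)  cross = 9·35.5 − 7·39 = 46.5000; (r_i+r_j)·cross = 16·46.5000 = 744.0000
edge 8: (7,35.5)→(1,8.5)  cross = 7·8.5 − 1·35.5 = 24.0000; (r_i+r_j)·cross = 8·24.0000 = 192.0000
Σcross = 976.7500 → A = |Σcross|/2 = 488.3750 mm²
Σ(r_i+r_j)·cross = 31252.8750 → first moment M = |Σ|/6 = 5208.8125
R_c = M/A = 5208.8125/488.3750 = 10.6656 mm
θ = 53° = 0.925025 rad
V = θ·R_c·A = 0.925025·10.6656·488.3750 = 4818.279 mm³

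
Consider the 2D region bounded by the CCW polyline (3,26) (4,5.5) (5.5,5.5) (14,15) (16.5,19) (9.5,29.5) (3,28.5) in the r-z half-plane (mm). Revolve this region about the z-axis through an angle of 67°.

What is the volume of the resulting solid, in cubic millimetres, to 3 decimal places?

Profile (r,z), 7 vertices: (3,26) (4,5.5) (5.5,5.5) (14,15) (16.5,19) (9.5,29.5) (3,28.5)
edge 0: (3,26)→(4,5.5)  cross = 3·5.5 − 4·26 = -87.5000; (r_i+r_j)·cross = 7·-87.5000 = -612.5000
edge 1: (4,5.5)→(5.5,5.5)  cross = 4·5.5 − 5.5·5.5 = -8.2500; (r_i+r_j)·cross = 9.5·-8.2500 = -78.3750
edge 2: (5.5,5.5)→(14,15)  cross = 5.5·15 − 14·5.5 = 5.5000; (r_i+r_j)·cross = 19.5·5.5000 = 107.2500
edge 3: (14,15)→(16.5,19)  cross = 14·19 − 16.5·15 = 18.5000; (r_i+r_j)·cross = 30.5·18.5000 = 564.2500
edge 4: (16.5,19)→(9.5,29.5)  cross = 16.5·29.5 − 9.5·19 = 306.2500; (r_i+r_j)·cross = 26·306.2500 = 7962.5000
edge 5: (9.5,29.5)→(3,28.5)  cross = 9.5·28.5 − 3·29.5 = 182.2500; (r_i+r_j)·cross = 12.5·182.2500 = 2278.1250
edge 6: (3,28.5)→(3,26)  cross = 3·26 − 3·28.5 = -7.5000; (r_i+r_j)·cross = 6·-7.5000 = -45.0000
Σcross = 409.2500 → A = |Σcross|/2 = 204.6250 mm²
Σ(r_i+r_j)·cross = 10176.2500 → first moment M = |Σ|/6 = 1696.0417
R_c = M/A = 1696.0417/204.6250 = 8.2885 mm
θ = 67° = 1.169371 rad
V = θ·R_c·A = 1.169371·8.2885·204.6250 = 1983.301 mm³

Volume = 1983.301 mm³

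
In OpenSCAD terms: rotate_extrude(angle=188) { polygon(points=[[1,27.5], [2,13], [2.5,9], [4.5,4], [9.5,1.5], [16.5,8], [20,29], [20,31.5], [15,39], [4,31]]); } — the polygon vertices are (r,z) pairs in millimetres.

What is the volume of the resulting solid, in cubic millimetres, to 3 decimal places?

Volume = 17031.714 mm³

Profile (r,z), 10 vertices: (1,27.5) (2,13) (2.5,9) (4.5,4) (9.5,1.5) (16.5,8) (20,29) (20,31.5) (15,39) (4,31)
edge 0: (1,27.5)→(2,13)  cross = 1·13 − 2·27.5 = -42.0000; (r_i+r_j)·cross = 3·-42.0000 = -126.0000
edge 1: (2,13)→(2.5,9)  cross = 2·9 − 2.5·13 = -14.5000; (r_i+r_j)·cross = 4.5·-14.5000 = -65.2500
edge 2: (2.5,9)→(4.5,4)  cross = 2.5·4 − 4.5·9 = -30.5000; (r_i+r_j)·cross = 7·-30.5000 = -213.5000
edge 3: (4.5,4)→(9.5,1.5)  cross = 4.5·1.5 − 9.5·4 = -31.2500; (r_i+r_j)·cross = 14·-31.2500 = -437.5000
edge 4: (9.5,1.5)→(16.5,8)  cross = 9.5·8 − 16.5·1.5 = 51.2500; (r_i+r_j)·cross = 26·51.2500 = 1332.5000
edge 5: (16.5,8)→(20,29)  cross = 16.5·29 − 20·8 = 318.5000; (r_i+r_j)·cross = 36.5·318.5000 = 11625.2500
edge 6: (20,29)→(20,31.5)  cross = 20·31.5 − 20·29 = 50.0000; (r_i+r_j)·cross = 40·50.0000 = 2000.0000
edge 7: (20,31.5)→(15,39)  cross = 20·39 − 15·31.5 = 307.5000; (r_i+r_j)·cross = 35·307.5000 = 10762.5000
edge 8: (15,39)→(4,31)  cross = 15·31 − 4·39 = 309.0000; (r_i+r_j)·cross = 19·309.0000 = 5871.0000
edge 9: (4,31)→(1,27.5)  cross = 4·27.5 − 1·31 = 79.0000; (r_i+r_j)·cross = 5·79.0000 = 395.0000
Σcross = 997.0000 → A = |Σcross|/2 = 498.5000 mm²
Σ(r_i+r_j)·cross = 31144.0000 → first moment M = |Σ|/6 = 5190.6667
R_c = M/A = 5190.6667/498.5000 = 10.4126 mm
θ = 188° = 3.281219 rad
V = θ·R_c·A = 3.281219·10.4126·498.5000 = 17031.714 mm³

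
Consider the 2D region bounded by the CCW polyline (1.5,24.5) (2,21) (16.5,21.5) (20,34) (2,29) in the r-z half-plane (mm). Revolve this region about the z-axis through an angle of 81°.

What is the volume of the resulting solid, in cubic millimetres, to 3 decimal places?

Volume = 2447.792 mm³

Profile (r,z), 5 vertices: (1.5,24.5) (2,21) (16.5,21.5) (20,34) (2,29)
edge 0: (1.5,24.5)→(2,21)  cross = 1.5·21 − 2·24.5 = -17.5000; (r_i+r_j)·cross = 3.5·-17.5000 = -61.2500
edge 1: (2,21)→(16.5,21.5)  cross = 2·21.5 − 16.5·21 = -303.5000; (r_i+r_j)·cross = 18.5·-303.5000 = -5614.7500
edge 2: (16.5,21.5)→(20,34)  cross = 16.5·34 − 20·21.5 = 131.0000; (r_i+r_j)·cross = 36.5·131.0000 = 4781.5000
edge 3: (20,34)→(2,29)  cross = 20·29 − 2·34 = 512.0000; (r_i+r_j)·cross = 22·512.0000 = 11264.0000
edge 4: (2,29)→(1.5,24.5)  cross = 2·24.5 − 1.5·29 = 5.5000; (r_i+r_j)·cross = 3.5·5.5000 = 19.2500
Σcross = 327.5000 → A = |Σcross|/2 = 163.7500 mm²
Σ(r_i+r_j)·cross = 10388.7500 → first moment M = |Σ|/6 = 1731.4583
R_c = M/A = 1731.4583/163.7500 = 10.5738 mm
θ = 81° = 1.413717 rad
V = θ·R_c·A = 1.413717·10.5738·163.7500 = 2447.792 mm³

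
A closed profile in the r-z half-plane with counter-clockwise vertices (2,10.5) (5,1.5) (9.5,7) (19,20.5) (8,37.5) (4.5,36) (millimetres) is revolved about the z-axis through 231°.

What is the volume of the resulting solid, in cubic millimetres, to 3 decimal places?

Profile (r,z), 6 vertices: (2,10.5) (5,1.5) (9.5,7) (19,20.5) (8,37.5) (4.5,36)
edge 0: (2,10.5)→(5,1.5)  cross = 2·1.5 − 5·10.5 = -49.5000; (r_i+r_j)·cross = 7·-49.5000 = -346.5000
edge 1: (5,1.5)→(9.5,7)  cross = 5·7 − 9.5·1.5 = 20.7500; (r_i+r_j)·cross = 14.5·20.7500 = 300.8750
edge 2: (9.5,7)→(19,20.5)  cross = 9.5·20.5 − 19·7 = 61.7500; (r_i+r_j)·cross = 28.5·61.7500 = 1759.8750
edge 3: (19,20.5)→(8,37.5)  cross = 19·37.5 − 8·20.5 = 548.5000; (r_i+r_j)·cross = 27·548.5000 = 14809.5000
edge 4: (8,37.5)→(4.5,36)  cross = 8·36 − 4.5·37.5 = 119.2500; (r_i+r_j)·cross = 12.5·119.2500 = 1490.6250
edge 5: (4.5,36)→(2,10.5)  cross = 4.5·10.5 − 2·36 = -24.7500; (r_i+r_j)·cross = 6.5·-24.7500 = -160.8750
Σcross = 676.0000 → A = |Σcross|/2 = 338.0000 mm²
Σ(r_i+r_j)·cross = 17853.5000 → first moment M = |Σ|/6 = 2975.5833
R_c = M/A = 2975.5833/338.0000 = 8.8035 mm
θ = 231° = 4.031711 rad
V = θ·R_c·A = 4.031711·8.8035·338.0000 = 11996.691 mm³

Volume = 11996.691 mm³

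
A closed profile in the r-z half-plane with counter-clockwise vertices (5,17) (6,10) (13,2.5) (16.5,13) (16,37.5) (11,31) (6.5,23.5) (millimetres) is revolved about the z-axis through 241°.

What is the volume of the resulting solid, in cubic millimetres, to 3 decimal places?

Volume = 12290.994 mm³

Profile (r,z), 7 vertices: (5,17) (6,10) (13,2.5) (16.5,13) (16,37.5) (11,31) (6.5,23.5)
edge 0: (5,17)→(6,10)  cross = 5·10 − 6·17 = -52.0000; (r_i+r_j)·cross = 11·-52.0000 = -572.0000
edge 1: (6,10)→(13,2.5)  cross = 6·2.5 − 13·10 = -115.0000; (r_i+r_j)·cross = 19·-115.0000 = -2185.0000
edge 2: (13,2.5)→(16.5,13)  cross = 13·13 − 16.5·2.5 = 127.7500; (r_i+r_j)·cross = 29.5·127.7500 = 3768.6250
edge 3: (16.5,13)→(16,37.5)  cross = 16.5·37.5 − 16·13 = 410.7500; (r_i+r_j)·cross = 32.5·410.7500 = 13349.3750
edge 4: (16,37.5)→(11,31)  cross = 16·31 − 11·37.5 = 83.5000; (r_i+r_j)·cross = 27·83.5000 = 2254.5000
edge 5: (11,31)→(6.5,23.5)  cross = 11·23.5 − 6.5·31 = 57.0000; (r_i+r_j)·cross = 17.5·57.0000 = 997.5000
edge 6: (6.5,23.5)→(5,17)  cross = 6.5·17 − 5·23.5 = -7.0000; (r_i+r_j)·cross = 11.5·-7.0000 = -80.5000
Σcross = 505.0000 → A = |Σcross|/2 = 252.5000 mm²
Σ(r_i+r_j)·cross = 17532.5000 → first moment M = |Σ|/6 = 2922.0833
R_c = M/A = 2922.0833/252.5000 = 11.5726 mm
θ = 241° = 4.206243 rad
V = θ·R_c·A = 4.206243·11.5726·252.5000 = 12290.994 mm³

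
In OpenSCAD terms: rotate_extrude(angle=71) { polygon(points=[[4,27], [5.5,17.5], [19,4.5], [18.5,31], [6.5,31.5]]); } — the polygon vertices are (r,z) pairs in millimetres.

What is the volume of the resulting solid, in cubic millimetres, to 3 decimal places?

Volume = 4281.586 mm³

Profile (r,z), 5 vertices: (4,27) (5.5,17.5) (19,4.5) (18.5,31) (6.5,31.5)
edge 0: (4,27)→(5.5,17.5)  cross = 4·17.5 − 5.5·27 = -78.5000; (r_i+r_j)·cross = 9.5·-78.5000 = -745.7500
edge 1: (5.5,17.5)→(19,4.5)  cross = 5.5·4.5 − 19·17.5 = -307.7500; (r_i+r_j)·cross = 24.5·-307.7500 = -7539.8750
edge 2: (19,4.5)→(18.5,31)  cross = 19·31 − 18.5·4.5 = 505.7500; (r_i+r_j)·cross = 37.5·505.7500 = 18965.6250
edge 3: (18.5,31)→(6.5,31.5)  cross = 18.5·31.5 − 6.5·31 = 381.2500; (r_i+r_j)·cross = 25·381.2500 = 9531.2500
edge 4: (6.5,31.5)→(4,27)  cross = 6.5·27 − 4·31.5 = 49.5000; (r_i+r_j)·cross = 10.5·49.5000 = 519.7500
Σcross = 550.2500 → A = |Σcross|/2 = 275.1250 mm²
Σ(r_i+r_j)·cross = 20731.0000 → first moment M = |Σ|/6 = 3455.1667
R_c = M/A = 3455.1667/275.1250 = 12.5585 mm
θ = 71° = 1.239184 rad
V = θ·R_c·A = 1.239184·12.5585·275.1250 = 4281.586 mm³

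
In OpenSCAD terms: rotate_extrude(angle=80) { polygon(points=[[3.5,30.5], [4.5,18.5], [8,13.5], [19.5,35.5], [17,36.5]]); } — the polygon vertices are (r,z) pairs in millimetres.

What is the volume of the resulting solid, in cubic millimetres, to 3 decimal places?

Profile (r,z), 5 vertices: (3.5,30.5) (4.5,18.5) (8,13.5) (19.5,35.5) (17,36.5)
edge 0: (3.5,30.5)→(4.5,18.5)  cross = 3.5·18.5 − 4.5·30.5 = -72.5000; (r_i+r_j)·cross = 8·-72.5000 = -580.0000
edge 1: (4.5,18.5)→(8,13.5)  cross = 4.5·13.5 − 8·18.5 = -87.2500; (r_i+r_j)·cross = 12.5·-87.2500 = -1090.6250
edge 2: (8,13.5)→(19.5,35.5)  cross = 8·35.5 − 19.5·13.5 = 20.7500; (r_i+r_j)·cross = 27.5·20.7500 = 570.6250
edge 3: (19.5,35.5)→(17,36.5)  cross = 19.5·36.5 − 17·35.5 = 108.2500; (r_i+r_j)·cross = 36.5·108.2500 = 3951.1250
edge 4: (17,36.5)→(3.5,30.5)  cross = 17·30.5 − 3.5·36.5 = 390.7500; (r_i+r_j)·cross = 20.5·390.7500 = 8010.3750
Σcross = 360.0000 → A = |Σcross|/2 = 180.0000 mm²
Σ(r_i+r_j)·cross = 10861.5000 → first moment M = |Σ|/6 = 1810.2500
R_c = M/A = 1810.2500/180.0000 = 10.0569 mm
θ = 80° = 1.396263 rad
V = θ·R_c·A = 1.396263·10.0569·180.0000 = 2527.586 mm³

Volume = 2527.586 mm³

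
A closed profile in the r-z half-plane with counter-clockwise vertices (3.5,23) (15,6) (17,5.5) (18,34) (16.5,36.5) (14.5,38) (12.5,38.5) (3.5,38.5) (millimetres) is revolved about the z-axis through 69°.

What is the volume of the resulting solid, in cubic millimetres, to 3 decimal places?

Profile (r,z), 8 vertices: (3.5,23) (15,6) (17,5.5) (18,34) (16.5,36.5) (14.5,38) (12.5,38.5) (3.5,38.5)
edge 0: (3.5,23)→(15,6)  cross = 3.5·6 − 15·23 = -324.0000; (r_i+r_j)·cross = 18.5·-324.0000 = -5994.0000
edge 1: (15,6)→(17,5.5)  cross = 15·5.5 − 17·6 = -19.5000; (r_i+r_j)·cross = 32·-19.5000 = -624.0000
edge 2: (17,5.5)→(18,34)  cross = 17·34 − 18·5.5 = 479.0000; (r_i+r_j)·cross = 35·479.0000 = 16765.0000
edge 3: (18,34)→(16.5,36.5)  cross = 18·36.5 − 16.5·34 = 96.0000; (r_i+r_j)·cross = 34.5·96.0000 = 3312.0000
edge 4: (16.5,36.5)→(14.5,38)  cross = 16.5·38 − 14.5·36.5 = 97.7500; (r_i+r_j)·cross = 31·97.7500 = 3030.2500
edge 5: (14.5,38)→(12.5,38.5)  cross = 14.5·38.5 − 12.5·38 = 83.2500; (r_i+r_j)·cross = 27·83.2500 = 2247.7500
edge 6: (12.5,38.5)→(3.5,38.5)  cross = 12.5·38.5 − 3.5·38.5 = 346.5000; (r_i+r_j)·cross = 16·346.5000 = 5544.0000
edge 7: (3.5,38.5)→(3.5,23)  cross = 3.5·23 − 3.5·38.5 = -54.2500; (r_i+r_j)·cross = 7·-54.2500 = -379.7500
Σcross = 704.7500 → A = |Σcross|/2 = 352.3750 mm²
Σ(r_i+r_j)·cross = 23901.2500 → first moment M = |Σ|/6 = 3983.5417
R_c = M/A = 3983.5417/352.3750 = 11.3048 mm
θ = 69° = 1.204277 rad
V = θ·R_c·A = 1.204277·11.3048·352.3750 = 4797.288 mm³

Volume = 4797.288 mm³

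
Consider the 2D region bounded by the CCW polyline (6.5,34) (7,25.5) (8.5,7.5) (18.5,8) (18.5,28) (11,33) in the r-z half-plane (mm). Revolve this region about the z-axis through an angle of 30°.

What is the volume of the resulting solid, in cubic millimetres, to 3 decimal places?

Volume = 1743.017 mm³

Profile (r,z), 6 vertices: (6.5,34) (7,25.5) (8.5,7.5) (18.5,8) (18.5,28) (11,33)
edge 0: (6.5,34)→(7,25.5)  cross = 6.5·25.5 − 7·34 = -72.2500; (r_i+r_j)·cross = 13.5·-72.2500 = -975.3750
edge 1: (7,25.5)→(8.5,7.5)  cross = 7·7.5 − 8.5·25.5 = -164.2500; (r_i+r_j)·cross = 15.5·-164.2500 = -2545.8750
edge 2: (8.5,7.5)→(18.5,8)  cross = 8.5·8 − 18.5·7.5 = -70.7500; (r_i+r_j)·cross = 27·-70.7500 = -1910.2500
edge 3: (18.5,8)→(18.5,28)  cross = 18.5·28 − 18.5·8 = 370.0000; (r_i+r_j)·cross = 37·370.0000 = 13690.0000
edge 4: (18.5,28)→(11,33)  cross = 18.5·33 − 11·28 = 302.5000; (r_i+r_j)·cross = 29.5·302.5000 = 8923.7500
edge 5: (11,33)→(6.5,34)  cross = 11·34 − 6.5·33 = 159.5000; (r_i+r_j)·cross = 17.5·159.5000 = 2791.2500
Σcross = 524.7500 → A = |Σcross|/2 = 262.3750 mm²
Σ(r_i+r_j)·cross = 19973.5000 → first moment M = |Σ|/6 = 3328.9167
R_c = M/A = 3328.9167/262.3750 = 12.6876 mm
θ = 30° = 0.523599 rad
V = θ·R_c·A = 0.523599·12.6876·262.3750 = 1743.017 mm³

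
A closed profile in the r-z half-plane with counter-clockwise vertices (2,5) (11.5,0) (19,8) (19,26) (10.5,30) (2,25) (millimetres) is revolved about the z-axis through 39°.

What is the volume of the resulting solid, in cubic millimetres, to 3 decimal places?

Volume = 2967.588 mm³

Profile (r,z), 6 vertices: (2,5) (11.5,0) (19,8) (19,26) (10.5,30) (2,25)
edge 0: (2,5)→(11.5,0)  cross = 2·0 − 11.5·5 = -57.5000; (r_i+r_j)·cross = 13.5·-57.5000 = -776.2500
edge 1: (11.5,0)→(19,8)  cross = 11.5·8 − 19·0 = 92.0000; (r_i+r_j)·cross = 30.5·92.0000 = 2806.0000
edge 2: (19,8)→(19,26)  cross = 19·26 − 19·8 = 342.0000; (r_i+r_j)·cross = 38·342.0000 = 12996.0000
edge 3: (19,26)→(10.5,30)  cross = 19·30 − 10.5·26 = 297.0000; (r_i+r_j)·cross = 29.5·297.0000 = 8761.5000
edge 4: (10.5,30)→(2,25)  cross = 10.5·25 − 2·30 = 202.5000; (r_i+r_j)·cross = 12.5·202.5000 = 2531.2500
edge 5: (2,25)→(2,5)  cross = 2·5 − 2·25 = -40.0000; (r_i+r_j)·cross = 4·-40.0000 = -160.0000
Σcross = 836.0000 → A = |Σcross|/2 = 418.0000 mm²
Σ(r_i+r_j)·cross = 26158.5000 → first moment M = |Σ|/6 = 4359.7500
R_c = M/A = 4359.7500/418.0000 = 10.4300 mm
θ = 39° = 0.680678 rad
V = θ·R_c·A = 0.680678·10.4300·418.0000 = 2967.588 mm³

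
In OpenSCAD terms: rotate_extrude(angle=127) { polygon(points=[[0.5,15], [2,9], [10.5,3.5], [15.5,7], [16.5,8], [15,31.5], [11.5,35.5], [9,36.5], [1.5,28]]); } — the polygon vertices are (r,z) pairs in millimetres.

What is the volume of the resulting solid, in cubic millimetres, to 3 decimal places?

Profile (r,z), 9 vertices: (0.5,15) (2,9) (10.5,3.5) (15.5,7) (16.5,8) (15,31.5) (11.5,35.5) (9,36.5) (1.5,28)
edge 0: (0.5,15)→(2,9)  cross = 0.5·9 − 2·15 = -25.5000; (r_i+r_j)·cross = 2.5·-25.5000 = -63.7500
edge 1: (2,9)→(10.5,3.5)  cross = 2·3.5 − 10.5·9 = -87.5000; (r_i+r_j)·cross = 12.5·-87.5000 = -1093.7500
edge 2: (10.5,3.5)→(15.5,7)  cross = 10.5·7 − 15.5·3.5 = 19.2500; (r_i+r_j)·cross = 26·19.2500 = 500.5000
edge 3: (15.5,7)→(16.5,8)  cross = 15.5·8 − 16.5·7 = 8.5000; (r_i+r_j)·cross = 32·8.5000 = 272.0000
edge 4: (16.5,8)→(15,31.5)  cross = 16.5·31.5 − 15·8 = 399.7500; (r_i+r_j)·cross = 31.5·399.7500 = 12592.1250
edge 5: (15,31.5)→(11.5,35.5)  cross = 15·35.5 − 11.5·31.5 = 170.2500; (r_i+r_j)·cross = 26.5·170.2500 = 4511.6250
edge 6: (11.5,35.5)→(9,36.5)  cross = 11.5·36.5 − 9·35.5 = 100.2500; (r_i+r_j)·cross = 20.5·100.2500 = 2055.1250
edge 7: (9,36.5)→(1.5,28)  cross = 9·28 − 1.5·36.5 = 197.2500; (r_i+r_j)·cross = 10.5·197.2500 = 2071.1250
edge 8: (1.5,28)→(0.5,15)  cross = 1.5·15 − 0.5·28 = 8.5000; (r_i+r_j)·cross = 2·8.5000 = 17.0000
Σcross = 790.7500 → A = |Σcross|/2 = 395.3750 mm²
Σ(r_i+r_j)·cross = 20862.0000 → first moment M = |Σ|/6 = 3477.0000
R_c = M/A = 3477.0000/395.3750 = 8.7942 mm
θ = 127° = 2.216568 rad
V = θ·R_c·A = 2.216568·8.7942·395.3750 = 7707.007 mm³

Volume = 7707.007 mm³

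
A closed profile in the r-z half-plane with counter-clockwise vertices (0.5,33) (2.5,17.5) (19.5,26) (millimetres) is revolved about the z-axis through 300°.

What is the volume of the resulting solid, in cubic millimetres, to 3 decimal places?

Volume = 5507.605 mm³

Profile (r,z), 3 vertices: (0.5,33) (2.5,17.5) (19.5,26)
edge 0: (0.5,33)→(2.5,17.5)  cross = 0.5·17.5 − 2.5·33 = -73.7500; (r_i+r_j)·cross = 3·-73.7500 = -221.2500
edge 1: (2.5,17.5)→(19.5,26)  cross = 2.5·26 − 19.5·17.5 = -276.2500; (r_i+r_j)·cross = 22·-276.2500 = -6077.5000
edge 2: (19.5,26)→(0.5,33)  cross = 19.5·33 − 0.5·26 = 630.5000; (r_i+r_j)·cross = 20·630.5000 = 12610.0000
Σcross = 280.5000 → A = |Σcross|/2 = 140.2500 mm²
Σ(r_i+r_j)·cross = 6311.2500 → first moment M = |Σ|/6 = 1051.8750
R_c = M/A = 1051.8750/140.2500 = 7.5000 mm
θ = 300° = 5.235988 rad
V = θ·R_c·A = 5.235988·7.5000·140.2500 = 5507.605 mm³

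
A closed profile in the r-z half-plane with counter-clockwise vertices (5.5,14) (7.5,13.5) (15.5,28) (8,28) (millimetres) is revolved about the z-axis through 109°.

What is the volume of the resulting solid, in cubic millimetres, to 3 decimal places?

Volume = 1263.675 mm³

Profile (r,z), 4 vertices: (5.5,14) (7.5,13.5) (15.5,28) (8,28)
edge 0: (5.5,14)→(7.5,13.5)  cross = 5.5·13.5 − 7.5·14 = -30.7500; (r_i+r_j)·cross = 13·-30.7500 = -399.7500
edge 1: (7.5,13.5)→(15.5,28)  cross = 7.5·28 − 15.5·13.5 = 0.7500; (r_i+r_j)·cross = 23·0.7500 = 17.2500
edge 2: (15.5,28)→(8,28)  cross = 15.5·28 − 8·28 = 210.0000; (r_i+r_j)·cross = 23.5·210.0000 = 4935.0000
edge 3: (8,28)→(5.5,14)  cross = 8·14 − 5.5·28 = -42.0000; (r_i+r_j)·cross = 13.5·-42.0000 = -567.0000
Σcross = 138.0000 → A = |Σcross|/2 = 69.0000 mm²
Σ(r_i+r_j)·cross = 3985.5000 → first moment M = |Σ|/6 = 664.2500
R_c = M/A = 664.2500/69.0000 = 9.6268 mm
θ = 109° = 1.902409 rad
V = θ·R_c·A = 1.902409·9.6268·69.0000 = 1263.675 mm³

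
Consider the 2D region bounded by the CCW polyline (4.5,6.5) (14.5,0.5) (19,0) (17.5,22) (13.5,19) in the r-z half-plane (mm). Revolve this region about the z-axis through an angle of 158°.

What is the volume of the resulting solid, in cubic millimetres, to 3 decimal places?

Profile (r,z), 5 vertices: (4.5,6.5) (14.5,0.5) (19,0) (17.5,22) (13.5,19)
edge 0: (4.5,6.5)→(14.5,0.5)  cross = 4.5·0.5 − 14.5·6.5 = -92.0000; (r_i+r_j)·cross = 19·-92.0000 = -1748.0000
edge 1: (14.5,0.5)→(19,0)  cross = 14.5·0 − 19·0.5 = -9.5000; (r_i+r_j)·cross = 33.5·-9.5000 = -318.2500
edge 2: (19,0)→(17.5,22)  cross = 19·22 − 17.5·0 = 418.0000; (r_i+r_j)·cross = 36.5·418.0000 = 15257.0000
edge 3: (17.5,22)→(13.5,19)  cross = 17.5·19 − 13.5·22 = 35.5000; (r_i+r_j)·cross = 31·35.5000 = 1100.5000
edge 4: (13.5,19)→(4.5,6.5)  cross = 13.5·6.5 − 4.5·19 = 2.2500; (r_i+r_j)·cross = 18·2.2500 = 40.5000
Σcross = 354.2500 → A = |Σcross|/2 = 177.1250 mm²
Σ(r_i+r_j)·cross = 14331.7500 → first moment M = |Σ|/6 = 2388.6250
R_c = M/A = 2388.6250/177.1250 = 13.4855 mm
θ = 158° = 2.757620 rad
V = θ·R_c·A = 2.757620·13.4855·177.1250 = 6586.921 mm³

Volume = 6586.921 mm³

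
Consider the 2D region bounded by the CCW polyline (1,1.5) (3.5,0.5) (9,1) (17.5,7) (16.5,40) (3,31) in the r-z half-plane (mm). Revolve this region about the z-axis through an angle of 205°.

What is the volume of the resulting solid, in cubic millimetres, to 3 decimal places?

Profile (r,z), 6 vertices: (1,1.5) (3.5,0.5) (9,1) (17.5,7) (16.5,40) (3,31)
edge 0: (1,1.5)→(3.5,0.5)  cross = 1·0.5 − 3.5·1.5 = -4.7500; (r_i+r_j)·cross = 4.5·-4.7500 = -21.3750
edge 1: (3.5,0.5)→(9,1)  cross = 3.5·1 − 9·0.5 = -1.0000; (r_i+r_j)·cross = 12.5·-1.0000 = -12.5000
edge 2: (9,1)→(17.5,7)  cross = 9·7 − 17.5·1 = 45.5000; (r_i+r_j)·cross = 26.5·45.5000 = 1205.7500
edge 3: (17.5,7)→(16.5,40)  cross = 17.5·40 − 16.5·7 = 584.5000; (r_i+r_j)·cross = 34·584.5000 = 19873.0000
edge 4: (16.5,40)→(3,31)  cross = 16.5·31 − 3·40 = 391.5000; (r_i+r_j)·cross = 19.5·391.5000 = 7634.2500
edge 5: (3,31)→(1,1.5)  cross = 3·1.5 − 1·31 = -26.5000; (r_i+r_j)·cross = 4·-26.5000 = -106.0000
Σcross = 989.2500 → A = |Σcross|/2 = 494.6250 mm²
Σ(r_i+r_j)·cross = 28573.1250 → first moment M = |Σ|/6 = 4762.1875
R_c = M/A = 4762.1875/494.6250 = 9.6279 mm
θ = 205° = 3.577925 rad
V = θ·R_c·A = 3.577925·9.6279·494.6250 = 17038.750 mm³

Volume = 17038.750 mm³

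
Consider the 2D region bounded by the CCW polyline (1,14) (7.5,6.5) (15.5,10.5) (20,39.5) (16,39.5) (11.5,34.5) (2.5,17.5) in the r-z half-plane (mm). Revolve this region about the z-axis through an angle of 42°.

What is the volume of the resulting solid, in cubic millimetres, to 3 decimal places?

Volume = 2808.025 mm³

Profile (r,z), 7 vertices: (1,14) (7.5,6.5) (15.5,10.5) (20,39.5) (16,39.5) (11.5,34.5) (2.5,17.5)
edge 0: (1,14)→(7.5,6.5)  cross = 1·6.5 − 7.5·14 = -98.5000; (r_i+r_j)·cross = 8.5·-98.5000 = -837.2500
edge 1: (7.5,6.5)→(15.5,10.5)  cross = 7.5·10.5 − 15.5·6.5 = -22.0000; (r_i+r_j)·cross = 23·-22.0000 = -506.0000
edge 2: (15.5,10.5)→(20,39.5)  cross = 15.5·39.5 − 20·10.5 = 402.2500; (r_i+r_j)·cross = 35.5·402.2500 = 14279.8750
edge 3: (20,39.5)→(16,39.5)  cross = 20·39.5 − 16·39.5 = 158.0000; (r_i+r_j)·cross = 36·158.0000 = 5688.0000
edge 4: (16,39.5)→(11.5,34.5)  cross = 16·34.5 − 11.5·39.5 = 97.7500; (r_i+r_j)·cross = 27.5·97.7500 = 2688.1250
edge 5: (11.5,34.5)→(2.5,17.5)  cross = 11.5·17.5 − 2.5·34.5 = 115.0000; (r_i+r_j)·cross = 14·115.0000 = 1610.0000
edge 6: (2.5,17.5)→(1,14)  cross = 2.5·14 − 1·17.5 = 17.5000; (r_i+r_j)·cross = 3.5·17.5000 = 61.2500
Σcross = 670.0000 → A = |Σcross|/2 = 335.0000 mm²
Σ(r_i+r_j)·cross = 22984.0000 → first moment M = |Σ|/6 = 3830.6667
R_c = M/A = 3830.6667/335.0000 = 11.4348 mm
θ = 42° = 0.733038 rad
V = θ·R_c·A = 0.733038·11.4348·335.0000 = 2808.025 mm³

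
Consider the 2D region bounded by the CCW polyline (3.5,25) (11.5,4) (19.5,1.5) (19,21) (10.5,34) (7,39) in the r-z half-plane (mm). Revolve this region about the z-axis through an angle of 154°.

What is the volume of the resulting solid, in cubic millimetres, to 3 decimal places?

Volume = 11038.152 mm³

Profile (r,z), 6 vertices: (3.5,25) (11.5,4) (19.5,1.5) (19,21) (10.5,34) (7,39)
edge 0: (3.5,25)→(11.5,4)  cross = 3.5·4 − 11.5·25 = -273.5000; (r_i+r_j)·cross = 15·-273.5000 = -4102.5000
edge 1: (11.5,4)→(19.5,1.5)  cross = 11.5·1.5 − 19.5·4 = -60.7500; (r_i+r_j)·cross = 31·-60.7500 = -1883.2500
edge 2: (19.5,1.5)→(19,21)  cross = 19.5·21 − 19·1.5 = 381.0000; (r_i+r_j)·cross = 38.5·381.0000 = 14668.5000
edge 3: (19,21)→(10.5,34)  cross = 19·34 − 10.5·21 = 425.5000; (r_i+r_j)·cross = 29.5·425.5000 = 12552.2500
edge 4: (10.5,34)→(7,39)  cross = 10.5·39 − 7·34 = 171.5000; (r_i+r_j)·cross = 17.5·171.5000 = 3001.2500
edge 5: (7,39)→(3.5,25)  cross = 7·25 − 3.5·39 = 38.5000; (r_i+r_j)·cross = 10.5·38.5000 = 404.2500
Σcross = 682.2500 → A = |Σcross|/2 = 341.1250 mm²
Σ(r_i+r_j)·cross = 24640.5000 → first moment M = |Σ|/6 = 4106.7500
R_c = M/A = 4106.7500/341.1250 = 12.0388 mm
θ = 154° = 2.687807 rad
V = θ·R_c·A = 2.687807·12.0388·341.1250 = 11038.152 mm³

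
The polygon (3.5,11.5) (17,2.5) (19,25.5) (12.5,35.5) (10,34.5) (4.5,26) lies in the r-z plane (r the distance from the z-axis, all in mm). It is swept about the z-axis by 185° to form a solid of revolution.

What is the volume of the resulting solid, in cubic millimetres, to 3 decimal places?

Volume = 13019.971 mm³

Profile (r,z), 6 vertices: (3.5,11.5) (17,2.5) (19,25.5) (12.5,35.5) (10,34.5) (4.5,26)
edge 0: (3.5,11.5)→(17,2.5)  cross = 3.5·2.5 − 17·11.5 = -186.7500; (r_i+r_j)·cross = 20.5·-186.7500 = -3828.3750
edge 1: (17,2.5)→(19,25.5)  cross = 17·25.5 − 19·2.5 = 386.0000; (r_i+r_j)·cross = 36·386.0000 = 13896.0000
edge 2: (19,25.5)→(12.5,35.5)  cross = 19·35.5 − 12.5·25.5 = 355.7500; (r_i+r_j)·cross = 31.5·355.7500 = 11206.1250
edge 3: (12.5,35.5)→(10,34.5)  cross = 12.5·34.5 − 10·35.5 = 76.2500; (r_i+r_j)·cross = 22.5·76.2500 = 1715.6250
edge 4: (10,34.5)→(4.5,26)  cross = 10·26 − 4.5·34.5 = 104.7500; (r_i+r_j)·cross = 14.5·104.7500 = 1518.8750
edge 5: (4.5,26)→(3.5,11.5)  cross = 4.5·11.5 − 3.5·26 = -39.2500; (r_i+r_j)·cross = 8·-39.2500 = -314.0000
Σcross = 696.7500 → A = |Σcross|/2 = 348.3750 mm²
Σ(r_i+r_j)·cross = 24194.2500 → first moment M = |Σ|/6 = 4032.3750
R_c = M/A = 4032.3750/348.3750 = 11.5748 mm
θ = 185° = 3.228859 rad
V = θ·R_c·A = 3.228859·11.5748·348.3750 = 13019.971 mm³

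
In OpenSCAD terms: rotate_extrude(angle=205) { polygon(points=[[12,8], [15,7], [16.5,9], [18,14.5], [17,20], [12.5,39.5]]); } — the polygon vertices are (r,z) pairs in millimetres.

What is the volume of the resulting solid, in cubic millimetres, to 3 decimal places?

Volume = 5695.535 mm³

Profile (r,z), 6 vertices: (12,8) (15,7) (16.5,9) (18,14.5) (17,20) (12.5,39.5)
edge 0: (12,8)→(15,7)  cross = 12·7 − 15·8 = -36.0000; (r_i+r_j)·cross = 27·-36.0000 = -972.0000
edge 1: (15,7)→(16.5,9)  cross = 15·9 − 16.5·7 = 19.5000; (r_i+r_j)·cross = 31.5·19.5000 = 614.2500
edge 2: (16.5,9)→(18,14.5)  cross = 16.5·14.5 − 18·9 = 77.2500; (r_i+r_j)·cross = 34.5·77.2500 = 2665.1250
edge 3: (18,14.5)→(17,20)  cross = 18·20 − 17·14.5 = 113.5000; (r_i+r_j)·cross = 35·113.5000 = 3972.5000
edge 4: (17,20)→(12.5,39.5)  cross = 17·39.5 − 12.5·20 = 421.5000; (r_i+r_j)·cross = 29.5·421.5000 = 12434.2500
edge 5: (12.5,39.5)→(12,8)  cross = 12.5·8 − 12·39.5 = -374.0000; (r_i+r_j)·cross = 24.5·-374.0000 = -9163.0000
Σcross = 221.7500 → A = |Σcross|/2 = 110.8750 mm²
Σ(r_i+r_j)·cross = 9551.1250 → first moment M = |Σ|/6 = 1591.8542
R_c = M/A = 1591.8542/110.8750 = 14.3572 mm
θ = 205° = 3.577925 rad
V = θ·R_c·A = 3.577925·14.3572·110.8750 = 5695.535 mm³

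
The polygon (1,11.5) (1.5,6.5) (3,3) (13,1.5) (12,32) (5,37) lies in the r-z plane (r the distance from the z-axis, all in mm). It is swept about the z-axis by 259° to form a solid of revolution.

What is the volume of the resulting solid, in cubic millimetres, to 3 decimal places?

Volume = 10739.441 mm³

Profile (r,z), 6 vertices: (1,11.5) (1.5,6.5) (3,3) (13,1.5) (12,32) (5,37)
edge 0: (1,11.5)→(1.5,6.5)  cross = 1·6.5 − 1.5·11.5 = -10.7500; (r_i+r_j)·cross = 2.5·-10.7500 = -26.8750
edge 1: (1.5,6.5)→(3,3)  cross = 1.5·3 − 3·6.5 = -15.0000; (r_i+r_j)·cross = 4.5·-15.0000 = -67.5000
edge 2: (3,3)→(13,1.5)  cross = 3·1.5 − 13·3 = -34.5000; (r_i+r_j)·cross = 16·-34.5000 = -552.0000
edge 3: (13,1.5)→(12,32)  cross = 13·32 − 12·1.5 = 398.0000; (r_i+r_j)·cross = 25·398.0000 = 9950.0000
edge 4: (12,32)→(5,37)  cross = 12·37 − 5·32 = 284.0000; (r_i+r_j)·cross = 17·284.0000 = 4828.0000
edge 5: (5,37)→(1,11.5)  cross = 5·11.5 − 1·37 = 20.5000; (r_i+r_j)·cross = 6·20.5000 = 123.0000
Σcross = 642.2500 → A = |Σcross|/2 = 321.1250 mm²
Σ(r_i+r_j)·cross = 14254.6250 → first moment M = |Σ|/6 = 2375.7708
R_c = M/A = 2375.7708/321.1250 = 7.3983 mm
θ = 259° = 4.520403 rad
V = θ·R_c·A = 4.520403·7.3983·321.1250 = 10739.441 mm³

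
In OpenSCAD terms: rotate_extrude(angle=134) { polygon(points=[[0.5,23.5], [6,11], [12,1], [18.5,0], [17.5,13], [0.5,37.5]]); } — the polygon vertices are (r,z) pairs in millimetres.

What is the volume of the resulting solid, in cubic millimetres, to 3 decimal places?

Profile (r,z), 6 vertices: (0.5,23.5) (6,11) (12,1) (18.5,0) (17.5,13) (0.5,37.5)
edge 0: (0.5,23.5)→(6,11)  cross = 0.5·11 − 6·23.5 = -135.5000; (r_i+r_j)·cross = 6.5·-135.5000 = -880.7500
edge 1: (6,11)→(12,1)  cross = 6·1 − 12·11 = -126.0000; (r_i+r_j)·cross = 18·-126.0000 = -2268.0000
edge 2: (12,1)→(18.5,0)  cross = 12·0 − 18.5·1 = -18.5000; (r_i+r_j)·cross = 30.5·-18.5000 = -564.2500
edge 3: (18.5,0)→(17.5,13)  cross = 18.5·13 − 17.5·0 = 240.5000; (r_i+r_j)·cross = 36·240.5000 = 8658.0000
edge 4: (17.5,13)→(0.5,37.5)  cross = 17.5·37.5 − 0.5·13 = 649.7500; (r_i+r_j)·cross = 18·649.7500 = 11695.5000
edge 5: (0.5,37.5)→(0.5,23.5)  cross = 0.5·23.5 − 0.5·37.5 = -7.0000; (r_i+r_j)·cross = 1·-7.0000 = -7.0000
Σcross = 603.2500 → A = |Σcross|/2 = 301.6250 mm²
Σ(r_i+r_j)·cross = 16633.5000 → first moment M = |Σ|/6 = 2772.2500
R_c = M/A = 2772.2500/301.6250 = 9.1910 mm
θ = 134° = 2.338741 rad
V = θ·R_c·A = 2.338741·9.1910·301.6250 = 6483.575 mm³

Volume = 6483.575 mm³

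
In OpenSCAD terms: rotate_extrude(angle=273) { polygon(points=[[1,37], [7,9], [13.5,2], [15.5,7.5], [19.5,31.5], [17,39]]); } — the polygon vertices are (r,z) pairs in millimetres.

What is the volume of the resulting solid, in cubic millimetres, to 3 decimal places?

Volume = 22740.558 mm³

Profile (r,z), 6 vertices: (1,37) (7,9) (13.5,2) (15.5,7.5) (19.5,31.5) (17,39)
edge 0: (1,37)→(7,9)  cross = 1·9 − 7·37 = -250.0000; (r_i+r_j)·cross = 8·-250.0000 = -2000.0000
edge 1: (7,9)→(13.5,2)  cross = 7·2 − 13.5·9 = -107.5000; (r_i+r_j)·cross = 20.5·-107.5000 = -2203.7500
edge 2: (13.5,2)→(15.5,7.5)  cross = 13.5·7.5 − 15.5·2 = 70.2500; (r_i+r_j)·cross = 29·70.2500 = 2037.2500
edge 3: (15.5,7.5)→(19.5,31.5)  cross = 15.5·31.5 − 19.5·7.5 = 342.0000; (r_i+r_j)·cross = 35·342.0000 = 11970.0000
edge 4: (19.5,31.5)→(17,39)  cross = 19.5·39 − 17·31.5 = 225.0000; (r_i+r_j)·cross = 36.5·225.0000 = 8212.5000
edge 5: (17,39)→(1,37)  cross = 17·37 − 1·39 = 590.0000; (r_i+r_j)·cross = 18·590.0000 = 10620.0000
Σcross = 869.7500 → A = |Σcross|/2 = 434.8750 mm²
Σ(r_i+r_j)·cross = 28636.0000 → first moment M = |Σ|/6 = 4772.6667
R_c = M/A = 4772.6667/434.8750 = 10.9748 mm
θ = 273° = 4.764749 rad
V = θ·R_c·A = 4.764749·10.9748·434.8750 = 22740.558 mm³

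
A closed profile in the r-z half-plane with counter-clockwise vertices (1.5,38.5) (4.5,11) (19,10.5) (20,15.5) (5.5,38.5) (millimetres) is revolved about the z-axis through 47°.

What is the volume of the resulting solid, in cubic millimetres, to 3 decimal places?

Profile (r,z), 5 vertices: (1.5,38.5) (4.5,11) (19,10.5) (20,15.5) (5.5,38.5)
edge 0: (1.5,38.5)→(4.5,11)  cross = 1.5·11 − 4.5·38.5 = -156.7500; (r_i+r_j)·cross = 6·-156.7500 = -940.5000
edge 1: (4.5,11)→(19,10.5)  cross = 4.5·10.5 − 19·11 = -161.7500; (r_i+r_j)·cross = 23.5·-161.7500 = -3801.1250
edge 2: (19,10.5)→(20,15.5)  cross = 19·15.5 − 20·10.5 = 84.5000; (r_i+r_j)·cross = 39·84.5000 = 3295.5000
edge 3: (20,15.5)→(5.5,38.5)  cross = 20·38.5 − 5.5·15.5 = 684.7500; (r_i+r_j)·cross = 25.5·684.7500 = 17461.1250
edge 4: (5.5,38.5)→(1.5,38.5)  cross = 5.5·38.5 − 1.5·38.5 = 154.0000; (r_i+r_j)·cross = 7·154.0000 = 1078.0000
Σcross = 604.7500 → A = |Σcross|/2 = 302.3750 mm²
Σ(r_i+r_j)·cross = 17093.0000 → first moment M = |Σ|/6 = 2848.8333
R_c = M/A = 2848.8333/302.3750 = 9.4215 mm
θ = 47° = 0.820305 rad
V = θ·R_c·A = 0.820305·9.4215·302.3750 = 2336.912 mm³

Volume = 2336.912 mm³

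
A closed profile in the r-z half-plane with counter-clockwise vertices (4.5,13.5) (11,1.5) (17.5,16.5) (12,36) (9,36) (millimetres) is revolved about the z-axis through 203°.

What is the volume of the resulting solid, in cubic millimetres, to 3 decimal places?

Profile (r,z), 5 vertices: (4.5,13.5) (11,1.5) (17.5,16.5) (12,36) (9,36)
edge 0: (4.5,13.5)→(11,1.5)  cross = 4.5·1.5 − 11·13.5 = -141.7500; (r_i+r_j)·cross = 15.5·-141.7500 = -2197.1250
edge 1: (11,1.5)→(17.5,16.5)  cross = 11·16.5 − 17.5·1.5 = 155.2500; (r_i+r_j)·cross = 28.5·155.2500 = 4424.6250
edge 2: (17.5,16.5)→(12,36)  cross = 17.5·36 − 12·16.5 = 432.0000; (r_i+r_j)·cross = 29.5·432.0000 = 12744.0000
edge 3: (12,36)→(9,36)  cross = 12·36 − 9·36 = 108.0000; (r_i+r_j)·cross = 21·108.0000 = 2268.0000
edge 4: (9,36)→(4.5,13.5)  cross = 9·13.5 − 4.5·36 = -40.5000; (r_i+r_j)·cross = 13.5·-40.5000 = -546.7500
Σcross = 513.0000 → A = |Σcross|/2 = 256.5000 mm²
Σ(r_i+r_j)·cross = 16692.7500 → first moment M = |Σ|/6 = 2782.1250
R_c = M/A = 2782.1250/256.5000 = 10.8465 mm
θ = 203° = 3.543018 rad
V = θ·R_c·A = 3.543018·10.8465·256.5000 = 9857.120 mm³

Volume = 9857.120 mm³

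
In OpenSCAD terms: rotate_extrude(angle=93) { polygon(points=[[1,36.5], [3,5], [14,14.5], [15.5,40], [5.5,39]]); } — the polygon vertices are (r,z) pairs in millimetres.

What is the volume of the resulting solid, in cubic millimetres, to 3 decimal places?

Profile (r,z), 5 vertices: (1,36.5) (3,5) (14,14.5) (15.5,40) (5.5,39)
edge 0: (1,36.5)→(3,5)  cross = 1·5 − 3·36.5 = -104.5000; (r_i+r_j)·cross = 4·-104.5000 = -418.0000
edge 1: (3,5)→(14,14.5)  cross = 3·14.5 − 14·5 = -26.5000; (r_i+r_j)·cross = 17·-26.5000 = -450.5000
edge 2: (14,14.5)→(15.5,40)  cross = 14·40 − 15.5·14.5 = 335.2500; (r_i+r_j)·cross = 29.5·335.2500 = 9889.8750
edge 3: (15.5,40)→(5.5,39)  cross = 15.5·39 − 5.5·40 = 384.5000; (r_i+r_j)·cross = 21·384.5000 = 8074.5000
edge 4: (5.5,39)→(1,36.5)  cross = 5.5·36.5 − 1·39 = 161.7500; (r_i+r_j)·cross = 6.5·161.7500 = 1051.3750
Σcross = 750.5000 → A = |Σcross|/2 = 375.2500 mm²
Σ(r_i+r_j)·cross = 18147.2500 → first moment M = |Σ|/6 = 3024.5417
R_c = M/A = 3024.5417/375.2500 = 8.0601 mm
θ = 93° = 1.623156 rad
V = θ·R_c·A = 1.623156·8.0601·375.2500 = 4909.304 mm³

Volume = 4909.304 mm³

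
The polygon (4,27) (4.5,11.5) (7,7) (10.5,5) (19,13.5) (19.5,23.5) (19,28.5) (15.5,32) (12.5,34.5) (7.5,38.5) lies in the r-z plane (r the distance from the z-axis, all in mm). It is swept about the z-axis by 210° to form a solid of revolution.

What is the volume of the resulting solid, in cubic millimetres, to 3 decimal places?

Profile (r,z), 10 vertices: (4,27) (4.5,11.5) (7,7) (10.5,5) (19,13.5) (19.5,23.5) (19,28.5) (15.5,32) (12.5,34.5) (7.5,38.5)
edge 0: (4,27)→(4.5,11.5)  cross = 4·11.5 − 4.5·27 = -75.5000; (r_i+r_j)·cross = 8.5·-75.5000 = -641.7500
edge 1: (4.5,11.5)→(7,7)  cross = 4.5·7 − 7·11.5 = -49.0000; (r_i+r_j)·cross = 11.5·-49.0000 = -563.5000
edge 2: (7,7)→(10.5,5)  cross = 7·5 − 10.5·7 = -38.5000; (r_i+r_j)·cross = 17.5·-38.5000 = -673.7500
edge 3: (10.5,5)→(19,13.5)  cross = 10.5·13.5 − 19·5 = 46.7500; (r_i+r_j)·cross = 29.5·46.7500 = 1379.1250
edge 4: (19,13.5)→(19.5,23.5)  cross = 19·23.5 − 19.5·13.5 = 183.2500; (r_i+r_j)·cross = 38.5·183.2500 = 7055.1250
edge 5: (19.5,23.5)→(19,28.5)  cross = 19.5·28.5 − 19·23.5 = 109.2500; (r_i+r_j)·cross = 38.5·109.2500 = 4206.1250
edge 6: (19,28.5)→(15.5,32)  cross = 19·32 − 15.5·28.5 = 166.2500; (r_i+r_j)·cross = 34.5·166.2500 = 5735.6250
edge 7: (15.5,32)→(12.5,34.5)  cross = 15.5·34.5 − 12.5·32 = 134.7500; (r_i+r_j)·cross = 28·134.7500 = 3773.0000
edge 8: (12.5,34.5)→(7.5,38.5)  cross = 12.5·38.5 − 7.5·34.5 = 222.5000; (r_i+r_j)·cross = 20·222.5000 = 4450.0000
edge 9: (7.5,38.5)→(4,27)  cross = 7.5·27 − 4·38.5 = 48.5000; (r_i+r_j)·cross = 11.5·48.5000 = 557.7500
Σcross = 748.2500 → A = |Σcross|/2 = 374.1250 mm²
Σ(r_i+r_j)·cross = 25277.7500 → first moment M = |Σ|/6 = 4212.9583
R_c = M/A = 4212.9583/374.1250 = 11.2608 mm
θ = 210° = 3.665191 rad
V = θ·R_c·A = 3.665191·11.2608·374.1250 = 15441.299 mm³

Volume = 15441.299 mm³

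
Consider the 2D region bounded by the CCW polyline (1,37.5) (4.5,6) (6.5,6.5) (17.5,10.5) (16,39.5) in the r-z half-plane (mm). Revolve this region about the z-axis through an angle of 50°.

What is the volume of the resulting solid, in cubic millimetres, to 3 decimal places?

Profile (r,z), 5 vertices: (1,37.5) (4.5,6) (6.5,6.5) (17.5,10.5) (16,39.5)
edge 0: (1,37.5)→(4.5,6)  cross = 1·6 − 4.5·37.5 = -162.7500; (r_i+r_j)·cross = 5.5·-162.7500 = -895.1250
edge 1: (4.5,6)→(6.5,6.5)  cross = 4.5·6.5 − 6.5·6 = -9.7500; (r_i+r_j)·cross = 11·-9.7500 = -107.2500
edge 2: (6.5,6.5)→(17.5,10.5)  cross = 6.5·10.5 − 17.5·6.5 = -45.5000; (r_i+r_j)·cross = 24·-45.5000 = -1092.0000
edge 3: (17.5,10.5)→(16,39.5)  cross = 17.5·39.5 − 16·10.5 = 523.2500; (r_i+r_j)·cross = 33.5·523.2500 = 17528.8750
edge 4: (16,39.5)→(1,37.5)  cross = 16·37.5 − 1·39.5 = 560.5000; (r_i+r_j)·cross = 17·560.5000 = 9528.5000
Σcross = 865.7500 → A = |Σcross|/2 = 432.8750 mm²
Σ(r_i+r_j)·cross = 24963.0000 → first moment M = |Σ|/6 = 4160.5000
R_c = M/A = 4160.5000/432.8750 = 9.6113 mm
θ = 50° = 0.872665 rad
V = θ·R_c·A = 0.872665·9.6113·432.8750 = 3630.721 mm³

Volume = 3630.721 mm³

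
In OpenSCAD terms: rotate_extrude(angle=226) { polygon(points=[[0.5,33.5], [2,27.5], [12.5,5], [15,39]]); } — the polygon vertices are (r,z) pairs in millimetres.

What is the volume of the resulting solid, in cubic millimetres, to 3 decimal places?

Volume = 9110.187 mm³

Profile (r,z), 4 vertices: (0.5,33.5) (2,27.5) (12.5,5) (15,39)
edge 0: (0.5,33.5)→(2,27.5)  cross = 0.5·27.5 − 2·33.5 = -53.2500; (r_i+r_j)·cross = 2.5·-53.2500 = -133.1250
edge 1: (2,27.5)→(12.5,5)  cross = 2·5 − 12.5·27.5 = -333.7500; (r_i+r_j)·cross = 14.5·-333.7500 = -4839.3750
edge 2: (12.5,5)→(15,39)  cross = 12.5·39 − 15·5 = 412.5000; (r_i+r_j)·cross = 27.5·412.5000 = 11343.7500
edge 3: (15,39)→(0.5,33.5)  cross = 15·33.5 − 0.5·39 = 483.0000; (r_i+r_j)·cross = 15.5·483.0000 = 7486.5000
Σcross = 508.5000 → A = |Σcross|/2 = 254.2500 mm²
Σ(r_i+r_j)·cross = 13857.7500 → first moment M = |Σ|/6 = 2309.6250
R_c = M/A = 2309.6250/254.2500 = 9.0841 mm
θ = 226° = 3.944444 rad
V = θ·R_c·A = 3.944444·9.0841·254.2500 = 9110.187 mm³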